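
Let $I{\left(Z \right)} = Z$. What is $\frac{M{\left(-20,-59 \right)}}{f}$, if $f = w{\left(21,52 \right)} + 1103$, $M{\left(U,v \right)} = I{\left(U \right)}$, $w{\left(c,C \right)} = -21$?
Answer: $- \frac{10}{541} \approx -0.018484$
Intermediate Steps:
$M{\left(U,v \right)} = U$
$f = 1082$ ($f = -21 + 1103 = 1082$)
$\frac{M{\left(-20,-59 \right)}}{f} = - \frac{20}{1082} = \left(-20\right) \frac{1}{1082} = - \frac{10}{541}$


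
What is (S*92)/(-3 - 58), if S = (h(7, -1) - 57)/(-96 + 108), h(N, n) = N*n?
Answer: 1472/183 ≈ 8.0437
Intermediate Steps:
S = -16/3 (S = (7*(-1) - 57)/(-96 + 108) = (-7 - 57)/12 = -64*1/12 = -16/3 ≈ -5.3333)
(S*92)/(-3 - 58) = (-16/3*92)/(-3 - 58) = -1472/3/(-61) = -1472/3*(-1/61) = 1472/183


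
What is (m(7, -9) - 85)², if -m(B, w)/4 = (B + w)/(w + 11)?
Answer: 6561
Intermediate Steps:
m(B, w) = -4*(B + w)/(11 + w) (m(B, w) = -4*(B + w)/(w + 11) = -4*(B + w)/(11 + w))
(m(7, -9) - 85)² = (4*(-1*7 - 1*(-9))/(11 - 9) - 85)² = (4*(-7 + 9)/2 - 85)² = (4*(½)*2 - 85)² = (4 - 85)² = (-81)² = 6561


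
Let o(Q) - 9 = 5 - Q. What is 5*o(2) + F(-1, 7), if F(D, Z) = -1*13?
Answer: 47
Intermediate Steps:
F(D, Z) = -13
o(Q) = 14 - Q (o(Q) = 9 + (5 - Q) = 14 - Q)
5*o(2) + F(-1, 7) = 5*(14 - 1*2) - 13 = 5*(14 - 2) - 13 = 5*12 - 13 = 60 - 13 = 47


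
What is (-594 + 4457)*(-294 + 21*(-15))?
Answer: -2352567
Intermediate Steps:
(-594 + 4457)*(-294 + 21*(-15)) = 3863*(-294 - 315) = 3863*(-609) = -2352567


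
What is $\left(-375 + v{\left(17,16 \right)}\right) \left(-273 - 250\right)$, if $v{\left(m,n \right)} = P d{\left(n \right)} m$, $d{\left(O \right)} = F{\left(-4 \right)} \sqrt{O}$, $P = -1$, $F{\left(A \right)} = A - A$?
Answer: $196125$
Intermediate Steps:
$F{\left(A \right)} = 0$
$d{\left(O \right)} = 0$ ($d{\left(O \right)} = 0 \sqrt{O} = 0$)
$v{\left(m,n \right)} = 0$ ($v{\left(m,n \right)} = \left(-1\right) 0 m = 0 m = 0$)
$\left(-375 + v{\left(17,16 \right)}\right) \left(-273 - 250\right) = \left(-375 + 0\right) \left(-273 - 250\right) = \left(-375\right) \left(-523\right) = 196125$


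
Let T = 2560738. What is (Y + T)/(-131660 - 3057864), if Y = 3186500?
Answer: -2873619/1594762 ≈ -1.8019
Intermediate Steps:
(Y + T)/(-131660 - 3057864) = (3186500 + 2560738)/(-131660 - 3057864) = 5747238/(-3189524) = 5747238*(-1/3189524) = -2873619/1594762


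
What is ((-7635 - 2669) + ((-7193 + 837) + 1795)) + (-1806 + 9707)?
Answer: -6964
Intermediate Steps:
((-7635 - 2669) + ((-7193 + 837) + 1795)) + (-1806 + 9707) = (-10304 + (-6356 + 1795)) + 7901 = (-10304 - 4561) + 7901 = -14865 + 7901 = -6964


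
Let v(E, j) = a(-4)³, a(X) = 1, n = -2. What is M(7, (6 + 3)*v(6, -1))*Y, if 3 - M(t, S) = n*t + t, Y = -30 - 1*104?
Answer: -1340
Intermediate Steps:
Y = -134 (Y = -30 - 104 = -134)
v(E, j) = 1 (v(E, j) = 1³ = 1)
M(t, S) = 3 + t (M(t, S) = 3 - (-2*t + t) = 3 - (-1)*t = 3 + t)
M(7, (6 + 3)*v(6, -1))*Y = (3 + 7)*(-134) = 10*(-134) = -1340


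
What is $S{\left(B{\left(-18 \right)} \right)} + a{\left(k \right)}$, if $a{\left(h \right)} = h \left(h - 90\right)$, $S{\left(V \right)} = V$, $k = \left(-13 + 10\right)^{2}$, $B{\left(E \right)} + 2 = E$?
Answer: $-749$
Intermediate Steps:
$B{\left(E \right)} = -2 + E$
$k = 9$ ($k = \left(-3\right)^{2} = 9$)
$a{\left(h \right)} = h \left(-90 + h\right)$
$S{\left(B{\left(-18 \right)} \right)} + a{\left(k \right)} = \left(-2 - 18\right) + 9 \left(-90 + 9\right) = -20 + 9 \left(-81\right) = -20 - 729 = -749$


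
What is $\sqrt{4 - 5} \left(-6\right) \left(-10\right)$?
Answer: $60 i \approx 60.0 i$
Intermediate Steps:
$\sqrt{4 - 5} \left(-6\right) \left(-10\right) = \sqrt{-1} \left(-6\right) \left(-10\right) = i \left(-6\right) \left(-10\right) = - 6 i \left(-10\right) = 60 i$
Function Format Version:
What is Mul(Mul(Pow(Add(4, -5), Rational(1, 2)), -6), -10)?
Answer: Mul(60, I) ≈ Mul(60.000, I)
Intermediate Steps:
Mul(Mul(Pow(Add(4, -5), Rational(1, 2)), -6), -10) = Mul(Mul(Pow(-1, Rational(1, 2)), -6), -10) = Mul(Mul(I, -6), -10) = Mul(Mul(-6, I), -10) = Mul(60, I)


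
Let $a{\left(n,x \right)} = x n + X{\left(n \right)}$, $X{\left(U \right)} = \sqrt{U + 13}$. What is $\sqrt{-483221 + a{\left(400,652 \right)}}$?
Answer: $\sqrt{-222421 + \sqrt{413}} \approx 471.59 i$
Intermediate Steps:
$X{\left(U \right)} = \sqrt{13 + U}$
$a{\left(n,x \right)} = \sqrt{13 + n} + n x$ ($a{\left(n,x \right)} = x n + \sqrt{13 + n} = n x + \sqrt{13 + n} = \sqrt{13 + n} + n x$)
$\sqrt{-483221 + a{\left(400,652 \right)}} = \sqrt{-483221 + \left(\sqrt{13 + 400} + 400 \cdot 652\right)} = \sqrt{-483221 + \left(\sqrt{413} + 260800\right)} = \sqrt{-483221 + \left(260800 + \sqrt{413}\right)} = \sqrt{-222421 + \sqrt{413}}$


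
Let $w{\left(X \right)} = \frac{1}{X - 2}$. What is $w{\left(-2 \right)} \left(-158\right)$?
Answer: $\frac{79}{2} \approx 39.5$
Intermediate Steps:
$w{\left(X \right)} = \frac{1}{-2 + X}$
$w{\left(-2 \right)} \left(-158\right) = \frac{1}{-2 - 2} \left(-158\right) = \frac{1}{-4} \left(-158\right) = \left(- \frac{1}{4}\right) \left(-158\right) = \frac{79}{2}$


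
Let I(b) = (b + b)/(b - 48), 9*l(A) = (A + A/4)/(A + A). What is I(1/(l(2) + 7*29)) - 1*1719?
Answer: -50261847/29239 ≈ -1719.0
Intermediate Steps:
l(A) = 5/72 (l(A) = ((A + A/4)/(A + A))/9 = ((A + A*(¼))/((2*A)))/9 = ((A + A/4)*(1/(2*A)))/9 = ((5*A/4)*(1/(2*A)))/9 = (⅑)*(5/8) = 5/72)
I(b) = 2*b/(-48 + b) (I(b) = (2*b)/(-48 + b) = 2*b/(-48 + b))
I(1/(l(2) + 7*29)) - 1*1719 = 2/((5/72 + 7*29)*(-48 + 1/(5/72 + 7*29))) - 1*1719 = 2/((5/72 + 203)*(-48 + 1/(5/72 + 203))) - 1719 = 2/((14621/72)*(-48 + 1/(14621/72))) - 1719 = 2*(72/14621)/(-48 + 72/14621) - 1719 = 2*(72/14621)/(-701736/14621) - 1719 = 2*(72/14621)*(-14621/701736) - 1719 = -6/29239 - 1719 = -50261847/29239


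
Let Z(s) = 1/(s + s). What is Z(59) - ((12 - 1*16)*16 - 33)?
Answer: 11447/118 ≈ 97.008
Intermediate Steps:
Z(s) = 1/(2*s)
Z(59) - ((12 - 1*16)*16 - 33) = (1/2)/59 - ((12 - 1*16)*16 - 33) = (1/2)*(1/59) - ((12 - 16)*16 - 33) = 1/118 - (-4*16 - 33) = 1/118 - (-64 - 33) = 1/118 - 1*(-97) = 1/118 + 97 = 11447/118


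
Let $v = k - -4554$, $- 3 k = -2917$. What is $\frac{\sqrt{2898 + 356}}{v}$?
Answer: $\frac{3 \sqrt{3254}}{16579} \approx 0.010322$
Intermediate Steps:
$k = \frac{2917}{3}$ ($k = \left(- \frac{1}{3}\right) \left(-2917\right) = \frac{2917}{3} \approx 972.33$)
$v = \frac{16579}{3}$ ($v = \frac{2917}{3} - -4554 = \frac{2917}{3} + 4554 = \frac{16579}{3} \approx 5526.3$)
$\frac{\sqrt{2898 + 356}}{v} = \frac{\sqrt{2898 + 356}}{\frac{16579}{3}} = \sqrt{3254} \cdot \frac{3}{16579} = \frac{3 \sqrt{3254}}{16579}$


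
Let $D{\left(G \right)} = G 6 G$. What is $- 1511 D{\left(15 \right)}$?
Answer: $-2039850$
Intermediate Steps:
$D{\left(G \right)} = 6 G^{2}$ ($D{\left(G \right)} = 6 G G = 6 G^{2}$)
$- 1511 D{\left(15 \right)} = - 1511 \cdot 6 \cdot 15^{2} = - 1511 \cdot 6 \cdot 225 = \left(-1511\right) 1350 = -2039850$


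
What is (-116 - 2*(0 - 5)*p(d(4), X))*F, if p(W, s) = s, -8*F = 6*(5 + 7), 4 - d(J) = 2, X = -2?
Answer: 1224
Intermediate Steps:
d(J) = 2 (d(J) = 4 - 1*2 = 4 - 2 = 2)
F = -9 (F = -3*(5 + 7)/4 = -3*12/4 = -1/8*72 = -9)
(-116 - 2*(0 - 5)*p(d(4), X))*F = (-116 - 2*(0 - 5)*(-2))*(-9) = (-116 - (-10)*(-2))*(-9) = (-116 - 2*10)*(-9) = (-116 - 20)*(-9) = -136*(-9) = 1224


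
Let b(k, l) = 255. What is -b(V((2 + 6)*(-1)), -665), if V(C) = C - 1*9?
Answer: -255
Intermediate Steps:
V(C) = -9 + C (V(C) = C - 9 = -9 + C)
-b(V((2 + 6)*(-1)), -665) = -1*255 = -255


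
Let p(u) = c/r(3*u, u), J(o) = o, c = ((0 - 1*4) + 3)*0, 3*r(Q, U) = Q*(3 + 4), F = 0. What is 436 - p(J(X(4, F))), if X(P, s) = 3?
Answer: 436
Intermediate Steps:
r(Q, U) = 7*Q/3 (r(Q, U) = (Q*(3 + 4))/3 = (Q*7)/3 = (7*Q)/3 = 7*Q/3)
c = 0 (c = ((0 - 4) + 3)*0 = (-4 + 3)*0 = -1*0 = 0)
p(u) = 0 (p(u) = 0/((7*(3*u)/3)) = 0/((7*u)) = 0*(1/(7*u)) = 0)
436 - p(J(X(4, F))) = 436 - 1*0 = 436 + 0 = 436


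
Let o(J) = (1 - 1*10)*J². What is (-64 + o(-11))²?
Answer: 1329409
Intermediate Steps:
o(J) = -9*J² (o(J) = (1 - 10)*J² = -9*J²)
(-64 + o(-11))² = (-64 - 9*(-11)²)² = (-64 - 9*121)² = (-64 - 1089)² = (-1153)² = 1329409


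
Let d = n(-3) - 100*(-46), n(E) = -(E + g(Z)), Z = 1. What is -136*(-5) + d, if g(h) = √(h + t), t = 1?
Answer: 5283 - √2 ≈ 5281.6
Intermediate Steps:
g(h) = √(1 + h) (g(h) = √(h + 1) = √(1 + h))
n(E) = -E - √2 (n(E) = -(E + √(1 + 1)) = -(E + √2) = -E - √2)
d = 4603 - √2 (d = (-1*(-3) - √2) - 100*(-46) = (3 - √2) + 4600 = 4603 - √2 ≈ 4601.6)
-136*(-5) + d = -136*(-5) + (4603 - √2) = 680 + (4603 - √2) = 5283 - √2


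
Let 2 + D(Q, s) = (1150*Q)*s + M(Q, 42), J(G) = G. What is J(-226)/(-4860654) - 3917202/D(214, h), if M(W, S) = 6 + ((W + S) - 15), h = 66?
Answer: -9518246343569/39475424760315 ≈ -0.24112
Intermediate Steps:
M(W, S) = -9 + S + W (M(W, S) = 6 + ((S + W) - 15) = 6 + (-15 + S + W) = -9 + S + W)
D(Q, s) = 31 + Q + 1150*Q*s (D(Q, s) = -2 + ((1150*Q)*s + (-9 + 42 + Q)) = -2 + (1150*Q*s + (33 + Q)) = -2 + (33 + Q + 1150*Q*s) = 31 + Q + 1150*Q*s)
J(-226)/(-4860654) - 3917202/D(214, h) = -226/(-4860654) - 3917202/(31 + 214 + 1150*214*66) = -226*(-1/4860654) - 3917202/(31 + 214 + 16242600) = 113/2430327 - 3917202/16242845 = -9518246343569/39475424760315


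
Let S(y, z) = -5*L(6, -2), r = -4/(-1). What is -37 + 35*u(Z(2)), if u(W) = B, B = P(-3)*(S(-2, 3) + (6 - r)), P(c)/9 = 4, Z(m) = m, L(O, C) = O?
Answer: -35317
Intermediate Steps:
r = 4 (r = -4*(-1) = 4)
S(y, z) = -30 (S(y, z) = -5*6 = -30)
P(c) = 36 (P(c) = 9*4 = 36)
B = -1008 (B = 36*(-30 + (6 - 1*4)) = 36*(-30 + (6 - 4)) = 36*(-30 + 2) = 36*(-28) = -1008)
u(W) = -1008
-37 + 35*u(Z(2)) = -37 + 35*(-1008) = -37 - 35280 = -35317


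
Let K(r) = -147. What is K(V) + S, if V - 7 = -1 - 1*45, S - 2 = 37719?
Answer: 37574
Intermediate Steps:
S = 37721 (S = 2 + 37719 = 37721)
V = -39 (V = 7 + (-1 - 1*45) = 7 + (-1 - 45) = 7 - 46 = -39)
K(V) + S = -147 + 37721 = 37574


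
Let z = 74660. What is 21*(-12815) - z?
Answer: -343775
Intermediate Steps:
21*(-12815) - z = 21*(-12815) - 1*74660 = -269115 - 74660 = -343775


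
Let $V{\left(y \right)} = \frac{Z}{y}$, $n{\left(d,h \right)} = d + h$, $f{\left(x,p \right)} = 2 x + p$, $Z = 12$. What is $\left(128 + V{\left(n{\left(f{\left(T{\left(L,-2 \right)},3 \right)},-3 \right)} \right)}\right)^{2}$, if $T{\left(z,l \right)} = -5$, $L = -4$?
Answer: $\frac{401956}{25} \approx 16078.0$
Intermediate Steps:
$f{\left(x,p \right)} = p + 2 x$
$V{\left(y \right)} = \frac{12}{y}$
$\left(128 + V{\left(n{\left(f{\left(T{\left(L,-2 \right)},3 \right)},-3 \right)} \right)}\right)^{2} = \left(128 + \frac{12}{\left(3 + 2 \left(-5\right)\right) - 3}\right)^{2} = \left(128 + \frac{12}{\left(3 - 10\right) - 3}\right)^{2} = \left(128 + \frac{12}{-7 - 3}\right)^{2} = \left(128 + \frac{12}{-10}\right)^{2} = \left(128 + 12 \left(- \frac{1}{10}\right)\right)^{2} = \left(128 - \frac{6}{5}\right)^{2} = \left(\frac{634}{5}\right)^{2} = \frac{401956}{25}$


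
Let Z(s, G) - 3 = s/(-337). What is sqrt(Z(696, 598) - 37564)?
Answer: I*sqrt(4265999761)/337 ≈ 193.81*I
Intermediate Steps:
Z(s, G) = 3 - s/337 (Z(s, G) = 3 + s/(-337) = 3 + s*(-1/337) = 3 - s/337)
sqrt(Z(696, 598) - 37564) = sqrt((3 - 1/337*696) - 37564) = sqrt((3 - 696/337) - 37564) = sqrt(315/337 - 37564) = sqrt(-12658753/337) = I*sqrt(4265999761)/337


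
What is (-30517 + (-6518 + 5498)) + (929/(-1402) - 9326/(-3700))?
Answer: -20448174506/648425 ≈ -31535.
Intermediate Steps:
(-30517 + (-6518 + 5498)) + (929/(-1402) - 9326/(-3700)) = (-30517 - 1020) + (929*(-1/1402) - 9326*(-1/3700)) = -31537 + (-929/1402 + 4663/1850) = -31537 + 1204719/648425 = -20448174506/648425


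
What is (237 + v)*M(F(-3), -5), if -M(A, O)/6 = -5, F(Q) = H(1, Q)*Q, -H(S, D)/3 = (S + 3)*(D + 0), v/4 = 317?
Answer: 45150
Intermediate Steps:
v = 1268 (v = 4*317 = 1268)
H(S, D) = -3*D*(3 + S) (H(S, D) = -3*(S + 3)*(D + 0) = -3*(3 + S)*D = -3*D*(3 + S))
F(Q) = -12*Q**2 (F(Q) = (-3*Q*(3 + 1))*Q = (-3*Q*4)*Q = (-12*Q)*Q = -12*Q**2)
M(A, O) = 30 (M(A, O) = -6*(-5) = 30)
(237 + v)*M(F(-3), -5) = (237 + 1268)*30 = 1505*30 = 45150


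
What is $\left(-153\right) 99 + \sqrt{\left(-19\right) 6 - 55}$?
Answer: $-15147 + 13 i \approx -15147.0 + 13.0 i$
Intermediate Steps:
$\left(-153\right) 99 + \sqrt{\left(-19\right) 6 - 55} = -15147 + \sqrt{-114 - 55} = -15147 + \sqrt{-169} = -15147 + 13 i$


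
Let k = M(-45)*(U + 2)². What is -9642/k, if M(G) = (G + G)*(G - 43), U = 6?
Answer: -1607/84480 ≈ -0.019022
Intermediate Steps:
M(G) = 2*G*(-43 + G) (M(G) = (2*G)*(-43 + G) = 2*G*(-43 + G))
k = 506880 (k = (2*(-45)*(-43 - 45))*(6 + 2)² = (2*(-45)*(-88))*8² = 7920*64 = 506880)
-9642/k = -9642/506880 = -9642*1/506880 = -1607/84480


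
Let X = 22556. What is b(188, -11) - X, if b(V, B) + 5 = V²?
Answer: 12783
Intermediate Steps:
b(V, B) = -5 + V²
b(188, -11) - X = (-5 + 188²) - 1*22556 = (-5 + 35344) - 22556 = 35339 - 22556 = 12783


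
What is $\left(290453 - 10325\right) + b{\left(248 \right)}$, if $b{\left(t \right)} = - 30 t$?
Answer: $272688$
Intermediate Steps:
$\left(290453 - 10325\right) + b{\left(248 \right)} = \left(290453 - 10325\right) - 7440 = 280128 - 7440 = 272688$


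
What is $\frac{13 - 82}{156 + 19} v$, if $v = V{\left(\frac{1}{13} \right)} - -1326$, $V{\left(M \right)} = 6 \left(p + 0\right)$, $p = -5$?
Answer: $- \frac{89424}{175} \approx -510.99$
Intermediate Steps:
$V{\left(M \right)} = -30$ ($V{\left(M \right)} = 6 \left(-5 + 0\right) = 6 \left(-5\right) = -30$)
$v = 1296$ ($v = -30 - -1326 = -30 + 1326 = 1296$)
$\frac{13 - 82}{156 + 19} v = \frac{13 - 82}{156 + 19} \cdot 1296 = - \frac{69}{175} \cdot 1296 = \left(-69\right) \frac{1}{175} \cdot 1296 = \left(- \frac{69}{175}\right) 1296 = - \frac{89424}{175}$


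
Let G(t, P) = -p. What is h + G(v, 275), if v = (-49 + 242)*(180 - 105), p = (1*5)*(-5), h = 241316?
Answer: 241341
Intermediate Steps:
p = -25 (p = 5*(-5) = -25)
v = 14475 (v = 193*75 = 14475)
G(t, P) = 25 (G(t, P) = -1*(-25) = 25)
h + G(v, 275) = 241316 + 25 = 241341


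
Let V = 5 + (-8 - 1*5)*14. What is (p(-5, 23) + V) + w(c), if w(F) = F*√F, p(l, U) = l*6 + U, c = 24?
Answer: -184 + 48*√6 ≈ -66.424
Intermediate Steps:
p(l, U) = U + 6*l (p(l, U) = 6*l + U = U + 6*l)
w(F) = F^(3/2)
V = -177 (V = 5 + (-8 - 5)*14 = 5 - 13*14 = 5 - 182 = -177)
(p(-5, 23) + V) + w(c) = ((23 + 6*(-5)) - 177) + 24^(3/2) = ((23 - 30) - 177) + 48*√6 = (-7 - 177) + 48*√6 = -184 + 48*√6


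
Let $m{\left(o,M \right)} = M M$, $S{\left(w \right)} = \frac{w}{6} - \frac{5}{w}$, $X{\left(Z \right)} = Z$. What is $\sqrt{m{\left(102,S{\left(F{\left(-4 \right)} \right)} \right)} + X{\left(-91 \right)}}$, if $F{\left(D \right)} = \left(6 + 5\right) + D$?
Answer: $\frac{i \sqrt{160163}}{42} \approx 9.5287 i$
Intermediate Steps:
$F{\left(D \right)} = 11 + D$
$S{\left(w \right)} = - \frac{5}{w} + \frac{w}{6}$ ($S{\left(w \right)} = w \frac{1}{6} - \frac{5}{w} = \frac{w}{6} - \frac{5}{w} = - \frac{5}{w} + \frac{w}{6}$)
$m{\left(o,M \right)} = M^{2}$
$\sqrt{m{\left(102,S{\left(F{\left(-4 \right)} \right)} \right)} + X{\left(-91 \right)}} = \sqrt{\left(- \frac{5}{11 - 4} + \frac{11 - 4}{6}\right)^{2} - 91} = \sqrt{\left(- \frac{5}{7} + \frac{1}{6} \cdot 7\right)^{2} - 91} = \sqrt{\left(\left(-5\right) \frac{1}{7} + \frac{7}{6}\right)^{2} - 91} = \sqrt{\left(- \frac{5}{7} + \frac{7}{6}\right)^{2} - 91} = \sqrt{\left(\frac{19}{42}\right)^{2} - 91} = \sqrt{\frac{361}{1764} - 91} = \sqrt{- \frac{160163}{1764}} = \frac{i \sqrt{160163}}{42}$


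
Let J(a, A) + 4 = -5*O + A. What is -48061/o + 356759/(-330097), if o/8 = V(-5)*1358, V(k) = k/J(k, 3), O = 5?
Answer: -215931869361/8965434520 ≈ -24.085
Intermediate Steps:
J(a, A) = -29 + A (J(a, A) = -4 + (-5*5 + A) = -4 + (-25 + A) = -29 + A)
V(k) = -k/26 (V(k) = k/(-29 + 3) = k/(-26) = k*(-1/26) = -k/26)
o = 27160/13 (o = 8*(-1/26*(-5)*1358) = 8*((5/26)*1358) = 8*(3395/13) = 27160/13 ≈ 2089.2)
-48061/o + 356759/(-330097) = -48061/27160/13 + 356759/(-330097) = -48061*13/27160 + 356759*(-1/330097) = -624793/27160 - 356759/330097 = -215931869361/8965434520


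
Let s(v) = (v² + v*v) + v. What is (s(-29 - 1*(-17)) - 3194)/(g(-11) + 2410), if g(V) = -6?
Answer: -1459/1202 ≈ -1.2138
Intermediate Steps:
s(v) = v + 2*v² (s(v) = (v² + v²) + v = 2*v² + v = v + 2*v²)
(s(-29 - 1*(-17)) - 3194)/(g(-11) + 2410) = ((-29 - 1*(-17))*(1 + 2*(-29 - 1*(-17))) - 3194)/(-6 + 2410) = ((-29 + 17)*(1 + 2*(-29 + 17)) - 3194)/2404 = (-12*(1 + 2*(-12)) - 3194)*(1/2404) = (-12*(1 - 24) - 3194)*(1/2404) = (-12*(-23) - 3194)*(1/2404) = (276 - 3194)*(1/2404) = -2918*1/2404 = -1459/1202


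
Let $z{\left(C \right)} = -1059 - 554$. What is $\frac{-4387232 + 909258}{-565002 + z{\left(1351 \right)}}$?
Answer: $\frac{3477974}{566615} \approx 6.1382$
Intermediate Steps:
$z{\left(C \right)} = -1613$
$\frac{-4387232 + 909258}{-565002 + z{\left(1351 \right)}} = \frac{-4387232 + 909258}{-565002 - 1613} = - \frac{3477974}{-566615} = \left(-3477974\right) \left(- \frac{1}{566615}\right) = \frac{3477974}{566615}$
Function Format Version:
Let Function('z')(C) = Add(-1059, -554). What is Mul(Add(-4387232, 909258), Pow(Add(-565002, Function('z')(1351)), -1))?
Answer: Rational(3477974, 566615) ≈ 6.1382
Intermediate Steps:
Function('z')(C) = -1613
Mul(Add(-4387232, 909258), Pow(Add(-565002, Function('z')(1351)), -1)) = Mul(Add(-4387232, 909258), Pow(Add(-565002, -1613), -1)) = Mul(-3477974, Pow(-566615, -1)) = Mul(-3477974, Rational(-1, 566615)) = Rational(3477974, 566615)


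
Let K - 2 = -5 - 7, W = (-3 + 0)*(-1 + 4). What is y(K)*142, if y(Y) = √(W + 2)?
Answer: 142*I*√7 ≈ 375.7*I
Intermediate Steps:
W = -9 (W = -3*3 = -9)
K = -10 (K = 2 + (-5 - 7) = 2 - 12 = -10)
y(Y) = I*√7 (y(Y) = √(-9 + 2) = √(-7) = I*√7)
y(K)*142 = (I*√7)*142 = 142*I*√7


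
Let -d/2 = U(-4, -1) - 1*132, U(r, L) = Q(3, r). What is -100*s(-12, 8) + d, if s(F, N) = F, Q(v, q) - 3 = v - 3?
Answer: 1458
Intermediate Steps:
Q(v, q) = v (Q(v, q) = 3 + (v - 3) = 3 + (-3 + v) = v)
U(r, L) = 3
d = 258 (d = -2*(3 - 1*132) = -2*(3 - 132) = -2*(-129) = 258)
-100*s(-12, 8) + d = -100*(-12) + 258 = 1200 + 258 = 1458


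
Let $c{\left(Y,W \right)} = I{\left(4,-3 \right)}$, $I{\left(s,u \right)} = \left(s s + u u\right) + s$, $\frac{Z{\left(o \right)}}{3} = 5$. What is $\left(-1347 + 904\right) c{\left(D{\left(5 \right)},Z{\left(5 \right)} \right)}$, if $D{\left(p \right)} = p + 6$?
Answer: $-12847$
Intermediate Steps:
$D{\left(p \right)} = 6 + p$
$Z{\left(o \right)} = 15$ ($Z{\left(o \right)} = 3 \cdot 5 = 15$)
$I{\left(s,u \right)} = s + s^{2} + u^{2}$ ($I{\left(s,u \right)} = \left(s^{2} + u^{2}\right) + s = s + s^{2} + u^{2}$)
$c{\left(Y,W \right)} = 29$ ($c{\left(Y,W \right)} = 4 + 4^{2} + \left(-3\right)^{2} = 4 + 16 + 9 = 29$)
$\left(-1347 + 904\right) c{\left(D{\left(5 \right)},Z{\left(5 \right)} \right)} = \left(-1347 + 904\right) 29 = \left(-443\right) 29 = -12847$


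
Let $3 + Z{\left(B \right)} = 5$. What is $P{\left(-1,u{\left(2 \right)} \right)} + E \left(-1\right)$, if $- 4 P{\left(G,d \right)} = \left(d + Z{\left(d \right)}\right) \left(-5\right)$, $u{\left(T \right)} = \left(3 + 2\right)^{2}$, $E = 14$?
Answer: $\frac{79}{4} \approx 19.75$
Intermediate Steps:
$Z{\left(B \right)} = 2$ ($Z{\left(B \right)} = -3 + 5 = 2$)
$u{\left(T \right)} = 25$ ($u{\left(T \right)} = 5^{2} = 25$)
$P{\left(G,d \right)} = \frac{5}{2} + \frac{5 d}{4}$ ($P{\left(G,d \right)} = - \frac{\left(d + 2\right) \left(-5\right)}{4} = - \frac{\left(2 + d\right) \left(-5\right)}{4} = - \frac{-10 - 5 d}{4} = \frac{5}{2} + \frac{5 d}{4}$)
$P{\left(-1,u{\left(2 \right)} \right)} + E \left(-1\right) = \left(\frac{5}{2} + \frac{5}{4} \cdot 25\right) + 14 \left(-1\right) = \left(\frac{5}{2} + \frac{125}{4}\right) - 14 = \frac{135}{4} - 14 = \frac{79}{4}$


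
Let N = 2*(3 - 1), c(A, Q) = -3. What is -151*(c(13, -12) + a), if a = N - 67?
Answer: 9966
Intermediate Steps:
N = 4 (N = 2*2 = 4)
a = -63 (a = 4 - 67 = -63)
-151*(c(13, -12) + a) = -151*(-3 - 63) = -151*(-66) = 9966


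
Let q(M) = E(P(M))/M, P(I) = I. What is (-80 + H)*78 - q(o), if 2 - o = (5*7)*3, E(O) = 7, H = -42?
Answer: -980141/103 ≈ -9515.9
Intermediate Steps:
o = -103 (o = 2 - 5*7*3 = 2 - 35*3 = 2 - 1*105 = 2 - 105 = -103)
q(M) = 7/M
(-80 + H)*78 - q(o) = (-80 - 42)*78 - 7/(-103) = -122*78 - 7*(-1)/103 = -9516 - 1*(-7/103) = -9516 + 7/103 = -980141/103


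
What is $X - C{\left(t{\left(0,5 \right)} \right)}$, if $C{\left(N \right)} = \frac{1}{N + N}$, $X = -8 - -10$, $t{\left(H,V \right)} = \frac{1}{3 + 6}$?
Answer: $- \frac{5}{2} \approx -2.5$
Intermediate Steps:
$t{\left(H,V \right)} = \frac{1}{9}$
$X = 2$ ($X = -8 + 10 = 2$)
$C{\left(N \right)} = \frac{1}{2 N}$
$X - C{\left(t{\left(0,5 \right)} \right)} = 2 - \frac{\frac{1}{\frac{1}{9}}}{2} = 2 - \frac{1}{2} \cdot 9 = 2 - \frac{9}{2} = - \frac{5}{2}$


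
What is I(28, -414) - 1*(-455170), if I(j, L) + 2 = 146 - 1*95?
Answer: 455219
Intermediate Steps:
I(j, L) = 49 (I(j, L) = -2 + (146 - 1*95) = -2 + (146 - 95) = -2 + 51 = 49)
I(28, -414) - 1*(-455170) = 49 - 1*(-455170) = 49 + 455170 = 455219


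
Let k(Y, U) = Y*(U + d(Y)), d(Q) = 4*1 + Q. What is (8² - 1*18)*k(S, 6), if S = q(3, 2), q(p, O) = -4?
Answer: -1104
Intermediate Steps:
S = -4
d(Q) = 4 + Q
k(Y, U) = Y*(4 + U + Y) (k(Y, U) = Y*(U + (4 + Y)) = Y*(4 + U + Y))
(8² - 1*18)*k(S, 6) = (8² - 1*18)*(-4*(4 + 6 - 4)) = (64 - 18)*(-4*6) = 46*(-24) = -1104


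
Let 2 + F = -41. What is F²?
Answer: 1849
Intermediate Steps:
F = -43 (F = -2 - 41 = -43)
F² = (-43)² = 1849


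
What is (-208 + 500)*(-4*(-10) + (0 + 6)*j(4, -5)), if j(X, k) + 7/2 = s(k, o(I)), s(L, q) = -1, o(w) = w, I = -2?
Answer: 3796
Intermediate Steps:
j(X, k) = -9/2 (j(X, k) = -7/2 - 1 = -9/2)
(-208 + 500)*(-4*(-10) + (0 + 6)*j(4, -5)) = (-208 + 500)*(-4*(-10) + (0 + 6)*(-9/2)) = 292*(40 + 6*(-9/2)) = 292*(40 - 27) = 292*13 = 3796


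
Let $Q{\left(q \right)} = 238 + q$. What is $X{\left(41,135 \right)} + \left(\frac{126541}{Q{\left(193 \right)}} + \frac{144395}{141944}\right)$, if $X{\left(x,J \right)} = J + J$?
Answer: $\frac{34541993229}{61177864} \approx 564.62$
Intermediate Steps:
$X{\left(x,J \right)} = 2 J$
$X{\left(41,135 \right)} + \left(\frac{126541}{Q{\left(193 \right)}} + \frac{144395}{141944}\right) = 2 \cdot 135 + \left(\frac{126541}{238 + 193} + \frac{144395}{141944}\right) = 270 + \left(\frac{126541}{431} + 144395 \cdot \frac{1}{141944}\right) = 270 + \left(126541 \cdot \frac{1}{431} + \frac{144395}{141944}\right) = 270 + \left(\frac{126541}{431} + \frac{144395}{141944}\right) = 270 + \frac{18023969949}{61177864} = \frac{34541993229}{61177864}$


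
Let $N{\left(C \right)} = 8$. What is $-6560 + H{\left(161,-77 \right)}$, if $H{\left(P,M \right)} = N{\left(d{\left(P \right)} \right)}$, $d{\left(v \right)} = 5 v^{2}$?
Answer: $-6552$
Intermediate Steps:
$H{\left(P,M \right)} = 8$
$-6560 + H{\left(161,-77 \right)} = -6560 + 8 = -6552$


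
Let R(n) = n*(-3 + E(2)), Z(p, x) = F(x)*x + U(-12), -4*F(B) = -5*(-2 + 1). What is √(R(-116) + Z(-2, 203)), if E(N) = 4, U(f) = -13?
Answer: I*√1531/2 ≈ 19.564*I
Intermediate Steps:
F(B) = -5/4 (F(B) = -(-5)*(-2 + 1)/4 = -(-5)*(-1)/4 = -¼*5 = -5/4)
Z(p, x) = -13 - 5*x/4 (Z(p, x) = -5*x/4 - 13 = -13 - 5*x/4)
R(n) = n (R(n) = n*(-3 + 4) = n*1 = n)
√(R(-116) + Z(-2, 203)) = √(-116 + (-13 - 5/4*203)) = √(-116 + (-13 - 1015/4)) = √(-116 - 1067/4) = √(-1531/4) = I*√1531/2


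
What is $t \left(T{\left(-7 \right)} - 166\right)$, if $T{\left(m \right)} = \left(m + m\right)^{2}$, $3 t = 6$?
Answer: $60$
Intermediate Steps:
$t = 2$ ($t = \frac{1}{3} \cdot 6 = 2$)
$T{\left(m \right)} = 4 m^{2}$ ($T{\left(m \right)} = \left(2 m\right)^{2} = 4 m^{2}$)
$t \left(T{\left(-7 \right)} - 166\right) = 2 \left(4 \left(-7\right)^{2} - 166\right) = 2 \left(4 \cdot 49 - 166\right) = 2 \left(196 - 166\right) = 2 \cdot 30 = 60$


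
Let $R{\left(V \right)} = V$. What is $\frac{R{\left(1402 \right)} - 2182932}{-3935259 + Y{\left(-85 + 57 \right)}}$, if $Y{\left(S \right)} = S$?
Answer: $\frac{2181530}{3935287} \approx 0.55435$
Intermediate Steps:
$\frac{R{\left(1402 \right)} - 2182932}{-3935259 + Y{\left(-85 + 57 \right)}} = \frac{1402 - 2182932}{-3935259 + \left(-85 + 57\right)} = - \frac{2181530}{-3935259 - 28} = - \frac{2181530}{-3935287} = \left(-2181530\right) \left(- \frac{1}{3935287}\right) = \frac{2181530}{3935287}$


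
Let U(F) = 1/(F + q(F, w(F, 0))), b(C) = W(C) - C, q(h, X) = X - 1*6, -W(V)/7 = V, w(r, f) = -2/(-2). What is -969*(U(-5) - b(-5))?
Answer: 388569/10 ≈ 38857.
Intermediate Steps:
w(r, f) = 1 (w(r, f) = -2*(-½) = 1)
W(V) = -7*V
q(h, X) = -6 + X (q(h, X) = X - 6 = -6 + X)
b(C) = -8*C (b(C) = -7*C - C = -8*C)
U(F) = 1/(-5 + F) (U(F) = 1/(F + (-6 + 1)) = 1/(F - 5) = 1/(-5 + F))
-969*(U(-5) - b(-5)) = -969*(1/(-5 - 5) - (-8)*(-5)) = -969*(1/(-10) - 1*40) = -969*(-⅒ - 40) = -969*(-401/10) = 388569/10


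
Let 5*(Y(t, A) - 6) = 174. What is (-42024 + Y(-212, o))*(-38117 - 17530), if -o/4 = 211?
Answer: 11681195652/5 ≈ 2.3362e+9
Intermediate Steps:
o = -844 (o = -4*211 = -844)
Y(t, A) = 204/5 (Y(t, A) = 6 + (⅕)*174 = 6 + 174/5 = 204/5)
(-42024 + Y(-212, o))*(-38117 - 17530) = (-42024 + 204/5)*(-38117 - 17530) = -209916/5*(-55647) = 11681195652/5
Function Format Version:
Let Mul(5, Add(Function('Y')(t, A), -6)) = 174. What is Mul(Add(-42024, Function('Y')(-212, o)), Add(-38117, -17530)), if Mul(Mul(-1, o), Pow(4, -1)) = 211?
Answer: Rational(11681195652, 5) ≈ 2.3362e+9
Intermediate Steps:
o = -844 (o = Mul(-4, 211) = -844)
Function('Y')(t, A) = Rational(204, 5) (Function('Y')(t, A) = Add(6, Mul(Rational(1, 5), 174)) = Add(6, Rational(174, 5)) = Rational(204, 5))
Mul(Add(-42024, Function('Y')(-212, o)), Add(-38117, -17530)) = Mul(Add(-42024, Rational(204, 5)), Add(-38117, -17530)) = Mul(Rational(-209916, 5), -55647) = Rational(11681195652, 5)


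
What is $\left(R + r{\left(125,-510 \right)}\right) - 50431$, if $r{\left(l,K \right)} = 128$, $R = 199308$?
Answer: $149005$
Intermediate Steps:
$\left(R + r{\left(125,-510 \right)}\right) - 50431 = \left(199308 + 128\right) - 50431 = 199436 - 50431 = 149005$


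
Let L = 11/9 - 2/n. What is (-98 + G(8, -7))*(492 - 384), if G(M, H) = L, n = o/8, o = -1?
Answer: -8724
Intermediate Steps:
n = -⅛ (n = -1/8 = -1*⅛ = -⅛ ≈ -0.12500)
L = 155/9 (L = 11/9 - 2/(-⅛) = 11*(⅑) - 2*(-8) = 11/9 + 16 = 155/9 ≈ 17.222)
G(M, H) = 155/9
(-98 + G(8, -7))*(492 - 384) = (-98 + 155/9)*(492 - 384) = -727/9*108 = -8724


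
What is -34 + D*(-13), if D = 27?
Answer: -385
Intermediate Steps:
-34 + D*(-13) = -34 + 27*(-13) = -34 - 351 = -385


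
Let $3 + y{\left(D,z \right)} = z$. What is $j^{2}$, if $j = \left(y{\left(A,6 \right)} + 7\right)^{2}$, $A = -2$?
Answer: $10000$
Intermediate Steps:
$y{\left(D,z \right)} = -3 + z$
$j = 100$ ($j = \left(\left(-3 + 6\right) + 7\right)^{2} = \left(3 + 7\right)^{2} = 10^{2} = 100$)
$j^{2} = 100^{2} = 10000$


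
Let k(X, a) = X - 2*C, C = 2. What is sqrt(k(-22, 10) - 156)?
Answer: I*sqrt(182) ≈ 13.491*I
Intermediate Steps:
k(X, a) = -4 + X (k(X, a) = X - 2*2 = X - 4 = -4 + X)
sqrt(k(-22, 10) - 156) = sqrt((-4 - 22) - 156) = sqrt(-26 - 156) = sqrt(-182) = I*sqrt(182)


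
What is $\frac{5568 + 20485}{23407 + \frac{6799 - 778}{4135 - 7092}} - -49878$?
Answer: $\frac{3452057504405}{69208478} \approx 49879.0$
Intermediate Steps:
$\frac{5568 + 20485}{23407 + \frac{6799 - 778}{4135 - 7092}} - -49878 = \frac{26053}{23407 + \frac{6799 + \left(-1895 + 1117\right)}{-2957}} + 49878 = \frac{26053}{23407 + \left(6799 - 778\right) \left(- \frac{1}{2957}\right)} + 49878 = \frac{26053}{23407 + 6021 \left(- \frac{1}{2957}\right)} + 49878 = \frac{26053}{23407 - \frac{6021}{2957}} + 49878 = \frac{26053}{\frac{69208478}{2957}} + 49878 = 26053 \cdot \frac{2957}{69208478} + 49878 = \frac{77038721}{69208478} + 49878 = \frac{3452057504405}{69208478}$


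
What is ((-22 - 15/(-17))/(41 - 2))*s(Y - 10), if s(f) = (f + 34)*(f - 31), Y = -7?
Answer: 5744/13 ≈ 441.85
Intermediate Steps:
s(f) = (-31 + f)*(34 + f) (s(f) = (34 + f)*(-31 + f) = (-31 + f)*(34 + f))
((-22 - 15/(-17))/(41 - 2))*s(Y - 10) = ((-22 - 15/(-17))/(41 - 2))*(-1054 + (-7 - 10)**2 + 3*(-7 - 10)) = ((-22 - 15*(-1/17))/39)*(-1054 + (-17)**2 + 3*(-17)) = ((-22 + 15/17)*(1/39))*(-1054 + 289 - 51) = -359/17*1/39*(-816) = -359/663*(-816) = 5744/13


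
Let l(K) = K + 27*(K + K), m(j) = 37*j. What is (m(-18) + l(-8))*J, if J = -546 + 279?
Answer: 295302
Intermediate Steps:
J = -267
l(K) = 55*K (l(K) = K + 27*(2*K) = K + 54*K = 55*K)
(m(-18) + l(-8))*J = (37*(-18) + 55*(-8))*(-267) = (-666 - 440)*(-267) = -1106*(-267) = 295302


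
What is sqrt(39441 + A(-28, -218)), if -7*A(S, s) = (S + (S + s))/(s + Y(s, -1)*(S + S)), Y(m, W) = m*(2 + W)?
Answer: sqrt(69458021524430)/41965 ≈ 198.60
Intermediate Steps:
A(S, s) = -(s + 2*S)/(7*(s + 2*S*s)) (A(S, s) = -(S + (S + s))/(7*(s + (s*(2 - 1))*(S + S))) = -(s + 2*S)/(7*(s + (s*1)*(2*S))) = -(s + 2*S)/(7*(s + s*(2*S))) = -(s + 2*S)/(7*(s + 2*S*s)))
sqrt(39441 + A(-28, -218)) = sqrt(39441 + (1/7)*(-1*(-218) - 2*(-28))/(-218*(1 + 2*(-28)))) = sqrt(39441 + (1/7)*(-1/218)*(218 + 56)/(1 - 56)) = sqrt(39441 + (1/7)*(-1/218)*274/(-55)) = sqrt(39441 + (1/7)*(-1/218)*(-1/55)*274) = sqrt(39441 + 137/41965) = sqrt(1655141702/41965) = sqrt(69458021524430)/41965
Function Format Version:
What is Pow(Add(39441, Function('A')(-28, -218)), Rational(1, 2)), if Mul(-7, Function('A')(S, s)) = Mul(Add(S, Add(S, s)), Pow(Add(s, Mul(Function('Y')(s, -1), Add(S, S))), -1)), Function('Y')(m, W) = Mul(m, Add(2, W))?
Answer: Mul(Rational(1, 41965), Pow(69458021524430, Rational(1, 2))) ≈ 198.60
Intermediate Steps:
Function('A')(S, s) = Mul(Rational(-1, 7), Pow(Add(s, Mul(2, S, s)), -1), Add(s, Mul(2, S))) (Function('A')(S, s) = Mul(Rational(-1, 7), Mul(Add(S, Add(S, s)), Pow(Add(s, Mul(Mul(s, Add(2, -1)), Add(S, S))), -1))) = Mul(Rational(-1, 7), Mul(Add(s, Mul(2, S)), Pow(Add(s, Mul(Mul(s, 1), Mul(2, S))), -1))) = Mul(Rational(-1, 7), Mul(Add(s, Mul(2, S)), Pow(Add(s, Mul(s, Mul(2, S))), -1))) = Mul(Rational(-1, 7), Mul(Add(s, Mul(2, S)), Pow(Add(s, Mul(2, S, s)), -1))) = Mul(Rational(-1, 7), Mul(Pow(Add(s, Mul(2, S, s)), -1), Add(s, Mul(2, S)))) = Mul(Rational(-1, 7), Pow(Add(s, Mul(2, S, s)), -1), Add(s, Mul(2, S))))
Pow(Add(39441, Function('A')(-28, -218)), Rational(1, 2)) = Pow(Add(39441, Mul(Rational(1, 7), Pow(-218, -1), Pow(Add(1, Mul(2, -28)), -1), Add(Mul(-1, -218), Mul(-2, -28)))), Rational(1, 2)) = Pow(Add(39441, Mul(Rational(1, 7), Rational(-1, 218), Pow(Add(1, -56), -1), Add(218, 56))), Rational(1, 2)) = Pow(Add(39441, Mul(Rational(1, 7), Rational(-1, 218), Pow(-55, -1), 274)), Rational(1, 2)) = Pow(Add(39441, Mul(Rational(1, 7), Rational(-1, 218), Rational(-1, 55), 274)), Rational(1, 2)) = Pow(Add(39441, Rational(137, 41965)), Rational(1, 2)) = Pow(Rational(1655141702, 41965), Rational(1, 2)) = Mul(Rational(1, 41965), Pow(69458021524430, Rational(1, 2)))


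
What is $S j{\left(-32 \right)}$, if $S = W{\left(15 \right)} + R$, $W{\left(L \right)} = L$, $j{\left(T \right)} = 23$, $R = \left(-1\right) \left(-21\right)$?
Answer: $828$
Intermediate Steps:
$R = 21$
$S = 36$ ($S = 15 + 21 = 36$)
$S j{\left(-32 \right)} = 36 \cdot 23 = 828$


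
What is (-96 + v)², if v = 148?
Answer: 2704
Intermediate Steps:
(-96 + v)² = (-96 + 148)² = 52² = 2704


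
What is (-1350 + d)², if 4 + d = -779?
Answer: 4549689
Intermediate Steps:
d = -783 (d = -4 - 779 = -783)
(-1350 + d)² = (-1350 - 783)² = (-2133)² = 4549689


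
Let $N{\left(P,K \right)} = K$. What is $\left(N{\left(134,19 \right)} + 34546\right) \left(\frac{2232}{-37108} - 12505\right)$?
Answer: $- \frac{4009866397295}{9277} \approx -4.3224 \cdot 10^{8}$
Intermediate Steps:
$\left(N{\left(134,19 \right)} + 34546\right) \left(\frac{2232}{-37108} - 12505\right) = \left(19 + 34546\right) \left(\frac{2232}{-37108} - 12505\right) = 34565 \left(2232 \left(- \frac{1}{37108}\right) - 12505\right) = 34565 \left(- \frac{558}{9277} - 12505\right) = 34565 \left(- \frac{116009443}{9277}\right) = - \frac{4009866397295}{9277}$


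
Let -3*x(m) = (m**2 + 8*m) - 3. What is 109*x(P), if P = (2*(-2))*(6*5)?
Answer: -488211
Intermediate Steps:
P = -120 (P = -4*30 = -120)
x(m) = 1 - 8*m/3 - m**2/3 (x(m) = -((m**2 + 8*m) - 3)/3 = -(-3 + m**2 + 8*m)/3 = 1 - 8*m/3 - m**2/3)
109*x(P) = 109*(1 - 8/3*(-120) - 1/3*(-120)**2) = 109*(1 + 320 - 1/3*14400) = 109*(1 + 320 - 4800) = 109*(-4479) = -488211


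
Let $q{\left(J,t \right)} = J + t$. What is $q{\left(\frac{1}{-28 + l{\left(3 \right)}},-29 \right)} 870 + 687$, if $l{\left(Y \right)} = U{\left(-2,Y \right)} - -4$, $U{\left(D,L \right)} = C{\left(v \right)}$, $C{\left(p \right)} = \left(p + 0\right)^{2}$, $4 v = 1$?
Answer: $- \frac{9413889}{383} \approx -24579.0$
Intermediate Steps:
$v = \frac{1}{4}$ ($v = \frac{1}{4} \cdot 1 = \frac{1}{4} \approx 0.25$)
$C{\left(p \right)} = p^{2}$
$U{\left(D,L \right)} = \frac{1}{16}$ ($U{\left(D,L \right)} = \left(\frac{1}{4}\right)^{2} = \frac{1}{16}$)
$l{\left(Y \right)} = \frac{65}{16}$ ($l{\left(Y \right)} = \frac{1}{16} - -4 = \frac{1}{16} + 4 = \frac{65}{16}$)
$q{\left(\frac{1}{-28 + l{\left(3 \right)}},-29 \right)} 870 + 687 = \left(\frac{1}{-28 + \frac{65}{16}} - 29\right) 870 + 687 = \left(\frac{1}{- \frac{383}{16}} - 29\right) 870 + 687 = \left(- \frac{16}{383} - 29\right) 870 + 687 = \left(- \frac{11123}{383}\right) 870 + 687 = - \frac{9677010}{383} + 687 = - \frac{9413889}{383}$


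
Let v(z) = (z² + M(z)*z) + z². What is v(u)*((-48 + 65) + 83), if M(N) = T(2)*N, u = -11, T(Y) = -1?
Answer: 12100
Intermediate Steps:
M(N) = -N
v(z) = z² (v(z) = (z² + (-z)*z) + z² = (z² - z²) + z² = 0 + z² = z²)
v(u)*((-48 + 65) + 83) = (-11)²*((-48 + 65) + 83) = 121*(17 + 83) = 121*100 = 12100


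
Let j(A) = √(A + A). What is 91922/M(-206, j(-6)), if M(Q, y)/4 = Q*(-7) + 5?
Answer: 45961/2894 ≈ 15.881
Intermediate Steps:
j(A) = √2*√A (j(A) = √(2*A) = √2*√A)
M(Q, y) = 20 - 28*Q (M(Q, y) = 4*(Q*(-7) + 5) = 4*(-7*Q + 5) = 4*(5 - 7*Q) = 20 - 28*Q)
91922/M(-206, j(-6)) = 91922/(20 - 28*(-206)) = 91922/(20 + 5768) = 91922/5788 = 91922*(1/5788) = 45961/2894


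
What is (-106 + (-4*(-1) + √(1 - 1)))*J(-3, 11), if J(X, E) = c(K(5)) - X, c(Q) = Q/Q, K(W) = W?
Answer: -408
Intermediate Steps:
c(Q) = 1
J(X, E) = 1 - X
(-106 + (-4*(-1) + √(1 - 1)))*J(-3, 11) = (-106 + (-4*(-1) + √(1 - 1)))*(1 - 1*(-3)) = (-106 + (4 + √0))*(1 + 3) = (-106 + (4 + 0))*4 = (-106 + 4)*4 = -102*4 = -408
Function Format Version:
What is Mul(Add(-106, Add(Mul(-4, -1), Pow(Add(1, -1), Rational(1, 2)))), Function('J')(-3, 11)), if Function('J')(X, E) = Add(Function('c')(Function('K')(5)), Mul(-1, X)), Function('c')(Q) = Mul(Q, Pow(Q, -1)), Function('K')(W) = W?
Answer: -408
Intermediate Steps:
Function('c')(Q) = 1
Function('J')(X, E) = Add(1, Mul(-1, X))
Mul(Add(-106, Add(Mul(-4, -1), Pow(Add(1, -1), Rational(1, 2)))), Function('J')(-3, 11)) = Mul(Add(-106, Add(Mul(-4, -1), Pow(Add(1, -1), Rational(1, 2)))), Add(1, Mul(-1, -3))) = Mul(Add(-106, Add(4, Pow(0, Rational(1, 2)))), Add(1, 3)) = Mul(Add(-106, Add(4, 0)), 4) = Mul(Add(-106, 4), 4) = Mul(-102, 4) = -408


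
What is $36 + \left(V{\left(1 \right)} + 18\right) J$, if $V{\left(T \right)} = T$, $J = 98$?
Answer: $1898$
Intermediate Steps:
$36 + \left(V{\left(1 \right)} + 18\right) J = 36 + \left(1 + 18\right) 98 = 36 + 19 \cdot 98 = 36 + 1862 = 1898$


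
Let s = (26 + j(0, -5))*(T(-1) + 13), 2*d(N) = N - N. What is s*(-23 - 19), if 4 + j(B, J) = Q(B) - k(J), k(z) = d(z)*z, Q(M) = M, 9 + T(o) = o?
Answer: -2772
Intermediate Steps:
T(o) = -9 + o
d(N) = 0 (d(N) = (N - N)/2 = (1/2)*0 = 0)
k(z) = 0 (k(z) = 0*z = 0)
j(B, J) = -4 + B (j(B, J) = -4 + (B - 1*0) = -4 + (B + 0) = -4 + B)
s = 66 (s = (26 + (-4 + 0))*((-9 - 1) + 13) = (26 - 4)*(-10 + 13) = 22*3 = 66)
s*(-23 - 19) = 66*(-23 - 19) = 66*(-42) = -2772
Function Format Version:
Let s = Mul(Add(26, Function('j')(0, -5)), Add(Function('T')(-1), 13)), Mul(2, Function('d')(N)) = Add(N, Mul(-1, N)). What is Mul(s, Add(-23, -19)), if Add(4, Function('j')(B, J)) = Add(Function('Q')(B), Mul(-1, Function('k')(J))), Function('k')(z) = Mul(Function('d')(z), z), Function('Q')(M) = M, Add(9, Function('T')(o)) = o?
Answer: -2772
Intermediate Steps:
Function('T')(o) = Add(-9, o)
Function('d')(N) = 0 (Function('d')(N) = Mul(Rational(1, 2), Add(N, Mul(-1, N))) = Mul(Rational(1, 2), 0) = 0)
Function('k')(z) = 0 (Function('k')(z) = Mul(0, z) = 0)
Function('j')(B, J) = Add(-4, B) (Function('j')(B, J) = Add(-4, Add(B, Mul(-1, 0))) = Add(-4, Add(B, 0)) = Add(-4, B))
s = 66 (s = Mul(Add(26, Add(-4, 0)), Add(Add(-9, -1), 13)) = Mul(Add(26, -4), Add(-10, 13)) = Mul(22, 3) = 66)
Mul(s, Add(-23, -19)) = Mul(66, Add(-23, -19)) = Mul(66, -42) = -2772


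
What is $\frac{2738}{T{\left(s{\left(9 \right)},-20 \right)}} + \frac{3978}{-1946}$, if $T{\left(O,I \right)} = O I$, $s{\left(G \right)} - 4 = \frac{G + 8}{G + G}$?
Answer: $- \frac{12873438}{432985} \approx -29.732$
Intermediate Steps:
$s{\left(G \right)} = 4 + \frac{8 + G}{2 G}$ ($s{\left(G \right)} = 4 + \frac{G + 8}{G + G} = 4 + \frac{8 + G}{2 G}$)
$T{\left(O,I \right)} = I O$
$\frac{2738}{T{\left(s{\left(9 \right)},-20 \right)}} + \frac{3978}{-1946} = \frac{2738}{\left(-20\right) \left(\frac{9}{2} + \frac{4}{9}\right)} + \frac{3978}{-1946} = \frac{2738}{\left(-20\right) \left(\frac{9}{2} + 4 \cdot \frac{1}{9}\right)} + 3978 \left(- \frac{1}{1946}\right) = \frac{2738}{\left(-20\right) \left(\frac{9}{2} + \frac{4}{9}\right)} - \frac{1989}{973} = \frac{2738}{\left(-20\right) \frac{89}{18}} - \frac{1989}{973} = \frac{2738}{- \frac{890}{9}} - \frac{1989}{973} = 2738 \left(- \frac{9}{890}\right) - \frac{1989}{973} = - \frac{12321}{445} - \frac{1989}{973} = - \frac{12873438}{432985}$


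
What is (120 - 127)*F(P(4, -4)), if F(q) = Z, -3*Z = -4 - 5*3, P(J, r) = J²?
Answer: -133/3 ≈ -44.333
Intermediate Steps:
Z = 19/3 (Z = -(-4 - 5*3)/3 = -(-4 - 15)/3 = -⅓*(-19) = 19/3 ≈ 6.3333)
F(q) = 19/3
(120 - 127)*F(P(4, -4)) = (120 - 127)*(19/3) = -7*19/3 = -133/3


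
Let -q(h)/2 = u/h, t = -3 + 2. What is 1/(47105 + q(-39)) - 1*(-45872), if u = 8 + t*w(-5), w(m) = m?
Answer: 6482493427/141317 ≈ 45872.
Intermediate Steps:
t = -1
u = 13 (u = 8 - 1*(-5) = 8 + 5 = 13)
q(h) = -26/h
1/(47105 + q(-39)) - 1*(-45872) = 1/(47105 - 26/(-39)) - 1*(-45872) = 1/(47105 - 26*(-1/39)) + 45872 = 1/(47105 + ⅔) + 45872 = 1/(141317/3) + 45872 = 3/141317 + 45872 = 6482493427/141317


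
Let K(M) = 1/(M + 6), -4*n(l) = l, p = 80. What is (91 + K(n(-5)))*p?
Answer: 211440/29 ≈ 7291.0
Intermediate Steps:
n(l) = -l/4
K(M) = 1/(6 + M)
(91 + K(n(-5)))*p = (91 + 1/(6 - 1/4*(-5)))*80 = (91 + 1/(6 + 5/4))*80 = (91 + 1/(29/4))*80 = (91 + 4/29)*80 = (2643/29)*80 = 211440/29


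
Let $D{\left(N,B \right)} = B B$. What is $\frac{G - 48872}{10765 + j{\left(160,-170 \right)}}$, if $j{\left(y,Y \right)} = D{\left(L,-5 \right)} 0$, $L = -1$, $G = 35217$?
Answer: $- \frac{2731}{2153} \approx -1.2685$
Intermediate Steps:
$D{\left(N,B \right)} = B^{2}$
$j{\left(y,Y \right)} = 0$ ($j{\left(y,Y \right)} = \left(-5\right)^{2} \cdot 0 = 25 \cdot 0 = 0$)
$\frac{G - 48872}{10765 + j{\left(160,-170 \right)}} = \frac{35217 - 48872}{10765 + 0} = - \frac{13655}{10765} = \left(-13655\right) \frac{1}{10765} = - \frac{2731}{2153}$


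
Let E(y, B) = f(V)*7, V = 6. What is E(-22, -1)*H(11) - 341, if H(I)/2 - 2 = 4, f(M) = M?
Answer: 163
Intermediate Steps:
E(y, B) = 42 (E(y, B) = 6*7 = 42)
H(I) = 12 (H(I) = 4 + 2*4 = 4 + 8 = 12)
E(-22, -1)*H(11) - 341 = 42*12 - 341 = 504 - 341 = 163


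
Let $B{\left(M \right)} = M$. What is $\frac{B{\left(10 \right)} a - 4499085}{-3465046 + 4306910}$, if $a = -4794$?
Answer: $- \frac{4547025}{841864} \approx -5.4011$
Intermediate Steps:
$\frac{B{\left(10 \right)} a - 4499085}{-3465046 + 4306910} = \frac{10 \left(-4794\right) - 4499085}{-3465046 + 4306910} = \frac{-47940 - 4499085}{841864} = \left(-4547025\right) \frac{1}{841864} = - \frac{4547025}{841864}$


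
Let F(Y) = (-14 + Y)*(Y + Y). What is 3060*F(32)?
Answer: 3525120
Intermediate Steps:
F(Y) = 2*Y*(-14 + Y) (F(Y) = (-14 + Y)*(2*Y) = 2*Y*(-14 + Y))
3060*F(32) = 3060*(2*32*(-14 + 32)) = 3060*(2*32*18) = 3060*1152 = 3525120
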